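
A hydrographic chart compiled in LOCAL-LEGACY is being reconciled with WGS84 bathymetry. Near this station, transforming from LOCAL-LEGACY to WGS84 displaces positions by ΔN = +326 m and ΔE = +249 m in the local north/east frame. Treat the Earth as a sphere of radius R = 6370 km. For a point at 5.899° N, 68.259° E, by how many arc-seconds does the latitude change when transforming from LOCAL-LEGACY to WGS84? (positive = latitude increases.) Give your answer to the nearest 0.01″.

Δφ = 10.56″

On a sphere of radius R, 1 rad of latitude = R, so Δφ = ΔN / R = 326.0 / 6370000 = 5.1177e-05 rad = 10.556″.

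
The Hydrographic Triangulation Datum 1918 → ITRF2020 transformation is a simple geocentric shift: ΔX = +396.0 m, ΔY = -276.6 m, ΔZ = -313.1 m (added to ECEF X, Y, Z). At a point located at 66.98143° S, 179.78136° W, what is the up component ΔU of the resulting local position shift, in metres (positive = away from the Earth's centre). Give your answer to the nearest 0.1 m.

ΔU = 133.7 m

At φ = -66.98143°, λ = -179.78136°: sin φ = -0.920378, cos φ = 0.391029, sin λ = -0.003816, cos λ = -0.999993.
ΔU = cos φ cos λ·ΔX + cos φ sin λ·ΔY + sin φ·ΔZ = (0.391029)(-0.999993)(396.0) + (0.391029)(-0.003816)(-276.6) + (-0.920378)(-313.1) = 133.74 m.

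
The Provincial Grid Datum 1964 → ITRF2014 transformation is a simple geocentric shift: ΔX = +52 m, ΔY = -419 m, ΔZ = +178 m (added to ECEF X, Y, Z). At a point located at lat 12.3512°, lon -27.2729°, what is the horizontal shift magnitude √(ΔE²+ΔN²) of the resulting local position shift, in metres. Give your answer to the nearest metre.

370 m

At φ = 12.3512°, λ = -27.2729°: sin φ = 0.213903, cos φ = 0.976855, sin λ = -0.458229, cos λ = 0.888834.
ΔE = −sin λ·ΔX + cos λ·ΔY = −(-0.458229)·(52) + (0.888834)·(-419) = -348.59 m.
ΔN = −sin φ cos λ·ΔX − sin φ sin λ·ΔY + cos φ·ΔZ = −(0.213903)(0.888834)(52) − (0.213903)(-0.458229)(-419) + (0.976855)(178) = 122.92 m.
Horizontal magnitude = √(ΔE² + ΔN²) = √((-348.59)² + 122.92²) = 369.63 m.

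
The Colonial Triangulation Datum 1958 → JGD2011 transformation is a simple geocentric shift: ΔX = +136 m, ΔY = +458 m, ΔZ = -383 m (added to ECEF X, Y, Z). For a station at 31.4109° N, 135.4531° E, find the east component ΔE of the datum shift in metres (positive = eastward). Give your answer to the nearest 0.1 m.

The local east axis at (φ, λ) is (−sin λ, cos λ, 0), so ΔE = −sin(135.4531°)·136 + cos(135.4531°)·458 = -421.81 m.

ΔE = -421.8 m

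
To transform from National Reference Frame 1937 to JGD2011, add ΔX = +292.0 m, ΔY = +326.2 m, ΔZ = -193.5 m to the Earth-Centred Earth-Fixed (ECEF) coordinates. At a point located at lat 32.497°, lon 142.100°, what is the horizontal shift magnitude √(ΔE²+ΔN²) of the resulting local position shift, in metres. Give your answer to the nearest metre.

At φ = 32.497°, λ = 142.100°: sin φ = 0.537255, cos φ = 0.843420, sin λ = 0.614285, cos λ = -0.789084.
ΔE = −sin λ·ΔX + cos λ·ΔY = −(0.614285)·(292.0) + (-0.789084)·(326.2) = -436.77 m.
ΔN = −sin φ cos λ·ΔX − sin φ sin λ·ΔY + cos φ·ΔZ = −(0.537255)(-0.789084)(292.0) − (0.537255)(0.614285)(326.2) + (0.843420)(-193.5) = -147.07 m.
Horizontal magnitude = √(ΔE² + ΔN²) = √((-436.77)² + (-147.07)²) = 460.87 m.

461 m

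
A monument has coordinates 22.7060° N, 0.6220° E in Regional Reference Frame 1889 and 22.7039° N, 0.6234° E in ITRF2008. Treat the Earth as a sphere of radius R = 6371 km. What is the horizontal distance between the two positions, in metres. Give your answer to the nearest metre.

Δφ = 22.7039° − 22.7060° = -0.0021°; Δλ = 0.6234° − 0.6220° = +0.0014°.
1° along a meridian = πR/180 = 111195 m.
ΔN = Δφ × 111195 = -233.5 m; ΔE = Δλ × 111195 × cos(22.7060°) = +0.0014 × 111195 × 0.922498 = 143.6 m.
Distance = √(ΔE² + ΔN²) = √(143.6² + (-233.5)²) = 274.1 m.

274 m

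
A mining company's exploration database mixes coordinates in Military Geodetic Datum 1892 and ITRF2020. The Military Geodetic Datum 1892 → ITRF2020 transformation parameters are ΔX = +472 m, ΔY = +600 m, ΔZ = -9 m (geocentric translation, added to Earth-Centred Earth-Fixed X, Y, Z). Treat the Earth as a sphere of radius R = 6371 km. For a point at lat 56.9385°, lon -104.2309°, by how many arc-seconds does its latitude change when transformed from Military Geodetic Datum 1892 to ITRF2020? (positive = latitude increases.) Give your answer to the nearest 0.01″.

Δφ = 18.77″

sin φ = 0.838085, cos φ = 0.545539, sin λ = -0.969313, cos λ = -0.245830.
North component: ΔN = −sin φ cos λ·ΔX − sin φ sin λ·ΔY + cos φ·ΔZ = −(0.838085)(-0.245830)(472) − (0.838085)(-0.969313)(600) + (0.545539)(-9) = 579.76 m.
1° of latitude spans πR/180 = 111195 m, so Δφ = 579.76 / 111195 × 3600 = 18.770″.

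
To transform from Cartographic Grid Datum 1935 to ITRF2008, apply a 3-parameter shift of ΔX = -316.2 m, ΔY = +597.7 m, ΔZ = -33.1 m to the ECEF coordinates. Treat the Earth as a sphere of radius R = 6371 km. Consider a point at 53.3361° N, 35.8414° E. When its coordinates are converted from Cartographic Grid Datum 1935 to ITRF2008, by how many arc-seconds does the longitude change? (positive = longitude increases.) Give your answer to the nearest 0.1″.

Δλ = 36.3″

sin φ = 0.802152, cos φ = 0.597120, sin λ = 0.585544, cos λ = 0.810641.
East component: ΔE = −sin λ·ΔX + cos λ·ΔY = −(0.585544)(-316.2) + (0.810641)(597.7) = 669.67 m.
1° of latitude spans πR/180 = 111195 m; at latitude φ, 1° of longitude spans that × cos φ = 66396.7 m, so Δλ = 669.67 / 66396.7 × 3600 = 36.309″.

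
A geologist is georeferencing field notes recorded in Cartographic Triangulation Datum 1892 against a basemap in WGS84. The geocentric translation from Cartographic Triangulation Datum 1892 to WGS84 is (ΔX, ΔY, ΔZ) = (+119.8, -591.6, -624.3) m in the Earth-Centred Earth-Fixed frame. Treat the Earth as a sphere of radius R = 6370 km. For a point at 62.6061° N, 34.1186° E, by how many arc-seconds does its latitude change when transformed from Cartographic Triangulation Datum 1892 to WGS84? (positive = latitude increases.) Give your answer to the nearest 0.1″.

Δφ = -2.6″

sin φ = 0.887864, cos φ = 0.460105, sin λ = 0.560908, cos λ = 0.827878.
North component: ΔN = −sin φ cos λ·ΔX − sin φ sin λ·ΔY + cos φ·ΔZ = −(0.887864)(0.827878)(119.8) − (0.887864)(0.560908)(-591.6) + (0.460105)(-624.3) = -80.68 m.
1° of latitude spans πR/180 = 111177 m, so Δφ = -80.68 / 111177 × 3600 = -2.612″.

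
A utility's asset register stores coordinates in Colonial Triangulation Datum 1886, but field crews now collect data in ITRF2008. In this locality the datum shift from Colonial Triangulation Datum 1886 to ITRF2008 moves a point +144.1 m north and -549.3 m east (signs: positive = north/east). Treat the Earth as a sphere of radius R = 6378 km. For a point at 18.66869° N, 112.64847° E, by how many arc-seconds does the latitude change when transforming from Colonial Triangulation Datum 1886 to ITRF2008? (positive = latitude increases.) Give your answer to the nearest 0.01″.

Δφ = 4.66″

On a sphere of radius R, 1 rad of latitude = R, so Δφ = ΔN / R = 144.1 / 6378000 = 2.2593e-05 rad = 4.660″.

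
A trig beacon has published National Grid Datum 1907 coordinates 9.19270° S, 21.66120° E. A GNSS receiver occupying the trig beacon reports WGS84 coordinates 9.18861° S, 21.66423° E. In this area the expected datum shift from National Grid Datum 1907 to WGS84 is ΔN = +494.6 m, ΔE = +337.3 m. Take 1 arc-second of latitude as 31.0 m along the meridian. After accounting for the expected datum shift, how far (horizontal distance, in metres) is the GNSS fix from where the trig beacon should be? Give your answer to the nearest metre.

Observed coordinate differences: Δφ = +0.00409°, Δλ = +0.00303°.
Converting to metres (1° lat = 111600 m, cos φ = 0.987157): observed ΔN = 456.4 m, observed ΔE = 333.8 m.
Subtracting the expected shift leaves a residual of 456.4 − (494.6) = -38.2 m north and 333.8 − (337.3) = -3.5 m east.
Residual distance = √((-38.2)² + (-3.5)²) = 38.3 m.

38 m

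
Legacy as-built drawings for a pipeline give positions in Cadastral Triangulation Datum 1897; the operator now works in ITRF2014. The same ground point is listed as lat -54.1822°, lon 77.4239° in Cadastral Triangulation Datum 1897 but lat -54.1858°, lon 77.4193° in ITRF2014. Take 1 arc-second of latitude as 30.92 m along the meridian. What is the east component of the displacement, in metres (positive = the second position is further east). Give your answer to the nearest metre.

Δφ = -54.1858° − -54.1822° = -0.0036°; Δλ = 77.4193° − 77.4239° = -0.0046°.
1° of latitude = 3600 × 30.92 = 111312 m.
ΔN = Δφ × 111312 = -400.7 m; ΔE = Δλ × 111312 × cos(-54.1822°) = -0.0046 × 111312 × 0.585210 = -299.6 m.

ΔE = -300 m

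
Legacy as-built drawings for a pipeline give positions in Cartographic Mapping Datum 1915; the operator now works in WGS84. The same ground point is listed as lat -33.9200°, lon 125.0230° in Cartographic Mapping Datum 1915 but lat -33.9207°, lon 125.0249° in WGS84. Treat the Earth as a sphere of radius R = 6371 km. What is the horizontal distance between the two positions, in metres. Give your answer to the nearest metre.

192 m

Δφ = -33.9207° − -33.9200° = -0.0007°; Δλ = 125.0249° − 125.0230° = +0.0019°.
1° along a meridian = πR/180 = 111195 m.
ΔN = Δφ × 111195 = -77.8 m; ΔE = Δλ × 111195 × cos(-33.9200°) = +0.0019 × 111195 × 0.829818 = 175.3 m.
Distance = √(ΔE² + ΔN²) = √(175.3² + (-77.8)²) = 191.8 m.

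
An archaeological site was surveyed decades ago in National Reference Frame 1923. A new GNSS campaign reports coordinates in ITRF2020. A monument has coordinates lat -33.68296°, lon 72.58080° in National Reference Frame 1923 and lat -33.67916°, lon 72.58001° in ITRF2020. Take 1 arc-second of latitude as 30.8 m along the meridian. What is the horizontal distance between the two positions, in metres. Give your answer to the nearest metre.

428 m

Δφ = -33.67916° − -33.68296° = +0.00380°; Δλ = 72.58001° − 72.58080° = -0.00079°.
1° of latitude = 3600 × 30.80 = 110880 m.
ΔN = Δφ × 110880 = 421.3 m; ΔE = Δλ × 110880 × cos(-33.68296°) = -0.00079 × 110880 × 0.832119 = -72.9 m.
Distance = √(ΔE² + ΔN²) = √((-72.9)² + 421.3²) = 427.6 m.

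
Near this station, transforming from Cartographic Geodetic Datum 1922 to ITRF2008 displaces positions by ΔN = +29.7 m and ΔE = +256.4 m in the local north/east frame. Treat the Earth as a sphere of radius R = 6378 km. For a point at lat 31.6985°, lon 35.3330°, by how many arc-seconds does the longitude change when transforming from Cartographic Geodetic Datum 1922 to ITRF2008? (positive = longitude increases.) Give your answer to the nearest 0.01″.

Δλ = 9.75″

At latitude 31.6985°, cos φ = 0.850825.
One radian of longitude at latitude φ spans R cos φ, so Δλ = ΔE / (R cos φ) = 256.4 / (6378000 × 0.850825) = 4.7249e-05 rad = 9.746″.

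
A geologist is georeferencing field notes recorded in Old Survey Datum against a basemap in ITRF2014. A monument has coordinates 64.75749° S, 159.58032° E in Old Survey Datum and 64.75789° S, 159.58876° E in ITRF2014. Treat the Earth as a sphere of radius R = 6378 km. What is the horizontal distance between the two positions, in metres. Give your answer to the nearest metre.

403 m

Δφ = -64.75789° − -64.75749° = -0.00040°; Δλ = 159.58876° − 159.58032° = +0.00844°.
1° along a meridian = πR/180 = 111317 m.
ΔN = Δφ × 111317 = -44.5 m; ΔE = Δλ × 111317 × cos(-64.75749°) = +0.00844 × 111317 × 0.426451 = 400.7 m.
Distance = √(ΔE² + ΔN²) = √(400.7² + (-44.5)²) = 403.1 m.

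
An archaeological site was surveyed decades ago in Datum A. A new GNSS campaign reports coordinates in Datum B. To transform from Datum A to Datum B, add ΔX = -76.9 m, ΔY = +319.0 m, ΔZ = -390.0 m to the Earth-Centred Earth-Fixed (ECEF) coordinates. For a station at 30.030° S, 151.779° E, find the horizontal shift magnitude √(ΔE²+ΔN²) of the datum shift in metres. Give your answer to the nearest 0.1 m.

334.6 m

At φ = -30.030°, λ = 151.779°: sin φ = -0.500453, cos φ = 0.865763, sin λ = 0.472874, cos λ = -0.881130.
ΔE = −sin λ·ΔX + cos λ·ΔY = −(0.472874)·(-76.9) + (-0.881130)·(319.0) = -244.72 m.
ΔN = −sin φ cos λ·ΔX − sin φ sin λ·ΔY + cos φ·ΔZ = −(-0.500453)(-0.881130)(-76.9) − (-0.500453)(0.472874)(319.0) + (0.865763)(-390.0) = -228.25 m.
Horizontal magnitude = √(ΔE² + ΔN²) = √((-244.72)² + (-228.25)²) = 334.64 m.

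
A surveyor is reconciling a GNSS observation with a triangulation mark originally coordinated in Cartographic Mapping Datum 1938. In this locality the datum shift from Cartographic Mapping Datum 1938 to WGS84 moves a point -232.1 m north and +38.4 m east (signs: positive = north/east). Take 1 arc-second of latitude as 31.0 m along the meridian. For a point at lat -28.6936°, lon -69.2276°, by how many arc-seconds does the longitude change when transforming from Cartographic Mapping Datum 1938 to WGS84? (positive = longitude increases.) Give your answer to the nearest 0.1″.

Δλ = 1.4″

At latitude -28.6936°, cos φ = 0.877200.
1″ of longitude at this latitude = 31.00 × cos φ = 27.1932 m, so Δλ = 38.4 / 27.1932 = 1.412″.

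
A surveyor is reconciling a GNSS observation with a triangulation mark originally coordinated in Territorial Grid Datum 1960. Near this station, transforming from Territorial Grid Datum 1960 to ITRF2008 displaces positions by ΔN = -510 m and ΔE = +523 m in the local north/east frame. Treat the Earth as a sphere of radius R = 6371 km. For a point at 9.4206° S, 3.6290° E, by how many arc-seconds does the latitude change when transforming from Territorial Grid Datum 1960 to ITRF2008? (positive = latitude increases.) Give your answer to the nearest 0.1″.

Δφ = -16.5″

On a sphere of radius R, 1 rad of latitude = R, so Δφ = ΔN / R = -510.0 / 6371000 = -8.0050e-05 rad = -16.512″.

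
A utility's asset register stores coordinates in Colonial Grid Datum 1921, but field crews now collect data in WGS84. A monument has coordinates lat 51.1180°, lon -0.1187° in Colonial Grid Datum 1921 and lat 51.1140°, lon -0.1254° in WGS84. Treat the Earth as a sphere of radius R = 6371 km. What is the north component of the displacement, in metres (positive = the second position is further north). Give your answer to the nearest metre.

Δφ = 51.1140° − 51.1180° = -0.0040°; Δλ = -0.1254° − -0.1187° = -0.0067°.
1° along a meridian = πR/180 = 111195 m.
ΔN = Δφ × 111195 = -444.8 m; ΔE = Δλ × 111195 × cos(51.1180°) = -0.0067 × 111195 × 0.627719 = -467.7 m.

ΔN = -445 m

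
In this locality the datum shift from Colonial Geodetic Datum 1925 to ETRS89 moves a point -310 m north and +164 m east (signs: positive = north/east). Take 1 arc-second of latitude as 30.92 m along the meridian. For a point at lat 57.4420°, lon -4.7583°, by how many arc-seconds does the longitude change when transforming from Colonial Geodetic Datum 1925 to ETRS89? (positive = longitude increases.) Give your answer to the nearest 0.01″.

At latitude 57.4420°, cos φ = 0.538153.
1″ of longitude at this latitude = 30.92 × cos φ = 16.6397 m, so Δλ = 164.0 / 16.6397 = 9.856″.

Δλ = 9.86″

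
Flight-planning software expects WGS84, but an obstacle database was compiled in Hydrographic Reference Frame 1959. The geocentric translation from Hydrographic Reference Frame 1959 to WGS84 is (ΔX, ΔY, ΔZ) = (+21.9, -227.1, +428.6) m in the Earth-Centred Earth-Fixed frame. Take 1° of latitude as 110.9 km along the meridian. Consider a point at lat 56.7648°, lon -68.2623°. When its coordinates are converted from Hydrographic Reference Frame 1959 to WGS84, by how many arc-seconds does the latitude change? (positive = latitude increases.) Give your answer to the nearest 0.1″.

sin φ = 0.836428, cos φ = 0.548077, sin λ = -0.928889, cos λ = 0.370358.
North component: ΔN = −sin φ cos λ·ΔX − sin φ sin λ·ΔY + cos φ·ΔZ = −(0.836428)(0.370358)(21.9) − (0.836428)(-0.928889)(-227.1) + (0.548077)(428.6) = 51.68 m.
1° of latitude spans 110900 m, so Δφ = 51.68 / 110900 × 3600 = 1.678″.

Δφ = 1.7″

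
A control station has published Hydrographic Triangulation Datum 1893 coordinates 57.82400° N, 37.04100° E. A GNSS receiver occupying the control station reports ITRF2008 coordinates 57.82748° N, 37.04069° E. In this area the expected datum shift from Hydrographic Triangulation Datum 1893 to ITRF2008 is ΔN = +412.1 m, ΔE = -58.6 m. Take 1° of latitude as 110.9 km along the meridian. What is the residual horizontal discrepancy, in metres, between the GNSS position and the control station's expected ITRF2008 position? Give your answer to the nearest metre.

Observed coordinate differences: Δφ = +0.00348°, Δλ = -0.00031°.
Converting to metres (1° lat = 110900 m, cos φ = 0.532522): observed ΔN = 385.9 m, observed ΔE = -18.3 m.
Subtracting the expected shift leaves a residual of 385.9 − (412.1) = -26.2 m north and -18.3 − (-58.6) = 40.3 m east.
Residual distance = √((-26.2)² + 40.3²) = 48.0 m.

48 m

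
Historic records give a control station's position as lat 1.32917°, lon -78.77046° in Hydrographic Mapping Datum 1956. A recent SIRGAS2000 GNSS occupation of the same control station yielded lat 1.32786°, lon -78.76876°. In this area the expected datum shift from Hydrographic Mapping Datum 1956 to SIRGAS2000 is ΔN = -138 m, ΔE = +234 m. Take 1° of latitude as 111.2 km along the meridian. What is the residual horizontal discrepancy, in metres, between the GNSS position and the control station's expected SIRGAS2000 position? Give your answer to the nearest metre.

Observed coordinate differences: Δφ = -0.00131°, Δλ = +0.00170°.
Converting to metres (1° lat = 111200 m, cos φ = 0.999731): observed ΔN = -145.7 m, observed ΔE = 189.0 m.
Subtracting the expected shift leaves a residual of -145.7 − (-138) = -7.7 m north and 189.0 − (234) = -45.0 m east.
Residual distance = √((-7.7)² + (-45.0)²) = 45.7 m.

46 m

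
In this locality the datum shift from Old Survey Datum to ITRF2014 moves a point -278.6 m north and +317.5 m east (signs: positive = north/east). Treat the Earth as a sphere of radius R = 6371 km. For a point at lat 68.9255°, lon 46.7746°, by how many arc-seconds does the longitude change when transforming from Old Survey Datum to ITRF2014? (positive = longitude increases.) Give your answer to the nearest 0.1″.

At latitude 68.9255°, cos φ = 0.359582.
One radian of longitude at latitude φ spans R cos φ, so Δλ = ΔE / (R cos φ) = 317.5 / (6371000 × 0.359582) = 1.3859e-04 rad = 28.587″.

Δλ = 28.6″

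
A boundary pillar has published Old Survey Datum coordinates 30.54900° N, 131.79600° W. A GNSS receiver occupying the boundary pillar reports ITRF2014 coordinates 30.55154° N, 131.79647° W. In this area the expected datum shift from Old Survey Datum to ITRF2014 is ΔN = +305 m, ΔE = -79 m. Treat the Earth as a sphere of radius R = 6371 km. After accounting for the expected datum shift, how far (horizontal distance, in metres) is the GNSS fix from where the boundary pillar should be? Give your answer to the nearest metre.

Observed coordinate differences: Δφ = +0.00254°, Δλ = -0.00047°.
Converting to metres (1° lat = 111195 m, cos φ = 0.861195): observed ΔN = 282.4 m, observed ΔE = -45.0 m.
Subtracting the expected shift leaves a residual of 282.4 − (305) = -22.6 m north and -45.0 − (-79) = 34.0 m east.
Residual distance = √((-22.6)² + 34.0²) = 40.8 m.

41 m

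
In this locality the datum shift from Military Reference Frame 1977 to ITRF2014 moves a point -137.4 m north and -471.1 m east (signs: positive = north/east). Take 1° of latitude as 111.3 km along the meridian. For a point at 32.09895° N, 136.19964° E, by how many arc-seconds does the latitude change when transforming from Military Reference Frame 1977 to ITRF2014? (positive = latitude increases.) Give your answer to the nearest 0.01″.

1° of latitude = 111.3 km, so Δφ = -137.4 / 111300 = -0.0012345° = -4.444″.

Δφ = -4.44″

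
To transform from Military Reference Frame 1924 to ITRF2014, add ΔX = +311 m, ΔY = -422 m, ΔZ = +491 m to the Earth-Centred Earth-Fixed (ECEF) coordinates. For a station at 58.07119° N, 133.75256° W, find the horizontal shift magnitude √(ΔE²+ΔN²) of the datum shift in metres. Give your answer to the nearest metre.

At φ = 58.07119°, λ = -133.75256°: sin φ = 0.848706, cos φ = 0.528865, sin λ = -0.722333, cos λ = -0.691545.
ΔE = −sin λ·ΔX + cos λ·ΔY = −(-0.722333)·(311) + (-0.691545)·(-422) = 516.48 m.
ΔN = −sin φ cos λ·ΔX − sin φ sin λ·ΔY + cos φ·ΔZ = −(0.848706)(-0.691545)(311) − (0.848706)(-0.722333)(-422) + (0.528865)(491) = 183.50 m.
Horizontal magnitude = √(ΔE² + ΔN²) = √(516.48² + 183.50²) = 548.11 m.

548 m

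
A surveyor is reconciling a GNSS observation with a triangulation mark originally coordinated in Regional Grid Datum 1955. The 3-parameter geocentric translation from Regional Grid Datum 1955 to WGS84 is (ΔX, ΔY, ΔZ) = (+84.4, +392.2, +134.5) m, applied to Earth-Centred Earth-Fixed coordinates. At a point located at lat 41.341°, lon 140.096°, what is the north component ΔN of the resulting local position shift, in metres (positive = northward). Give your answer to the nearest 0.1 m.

The local north axis is (−sin φ cos λ, −sin φ sin λ, cos φ), giving ΔN = 42.767 − 166.190 + 100.981 = -22.44 m.

ΔN = -22.4 m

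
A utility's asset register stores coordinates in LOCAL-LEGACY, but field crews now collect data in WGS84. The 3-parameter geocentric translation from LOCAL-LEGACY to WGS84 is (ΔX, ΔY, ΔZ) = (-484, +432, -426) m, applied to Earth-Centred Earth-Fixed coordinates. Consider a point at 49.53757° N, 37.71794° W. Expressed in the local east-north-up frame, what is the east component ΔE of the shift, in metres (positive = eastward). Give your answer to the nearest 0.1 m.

ΔE = 45.6 m

At φ = 49.53757°, λ = -37.71794°: sin φ = 0.760832, cos φ = 0.648949, sin λ = -0.611775, cos λ = 0.791032.
ΔE = −sin λ·ΔX + cos λ·ΔY = −(-0.611775)·(-484) + (0.791032)·(432) = 45.63 m.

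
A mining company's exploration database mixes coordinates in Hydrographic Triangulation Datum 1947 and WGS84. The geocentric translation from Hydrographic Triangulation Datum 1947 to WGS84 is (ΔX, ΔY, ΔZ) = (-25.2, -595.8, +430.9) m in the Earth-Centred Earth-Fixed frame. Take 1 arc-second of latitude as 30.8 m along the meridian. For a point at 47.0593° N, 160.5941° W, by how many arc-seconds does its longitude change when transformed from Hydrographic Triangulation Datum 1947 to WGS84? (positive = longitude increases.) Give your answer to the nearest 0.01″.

Δλ = 26.38″

sin φ = 0.732059, cos φ = 0.681241, sin λ = -0.332258, cos λ = -0.943188.
East component: ΔE = −sin λ·ΔX + cos λ·ΔY = −(-0.332258)(-25.2) + (-0.943188)(-595.8) = 553.58 m.
1° of latitude spans 3600 × 30.80 = 110880 m; at latitude φ, 1° of longitude spans that × cos φ = 75536.0 m, so Δλ = 553.58 / 75536.0 × 3600 = 26.383″.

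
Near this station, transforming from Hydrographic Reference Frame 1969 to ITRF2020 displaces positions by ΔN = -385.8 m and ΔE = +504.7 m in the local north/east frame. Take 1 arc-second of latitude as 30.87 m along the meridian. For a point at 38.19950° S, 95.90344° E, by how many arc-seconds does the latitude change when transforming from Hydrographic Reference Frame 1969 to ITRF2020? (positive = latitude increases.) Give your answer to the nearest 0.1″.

Δφ = -12.5″

1″ of latitude = 30.87 m, so Δφ = -385.8 / 30.87 = -12.498″.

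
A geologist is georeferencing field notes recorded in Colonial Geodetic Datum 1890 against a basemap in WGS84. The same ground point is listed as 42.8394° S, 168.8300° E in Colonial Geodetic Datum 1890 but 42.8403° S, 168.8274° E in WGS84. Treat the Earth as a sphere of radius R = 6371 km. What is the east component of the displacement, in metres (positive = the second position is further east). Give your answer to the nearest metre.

ΔE = -212 m

Δφ = -42.8403° − -42.8394° = -0.0009°; Δλ = 168.8274° − 168.8300° = -0.0026°.
1° along a meridian = πR/180 = 111195 m.
ΔN = Δφ × 111195 = -100.1 m; ΔE = Δλ × 111195 × cos(-42.8394°) = -0.0026 × 111195 × 0.733262 = -212.0 m.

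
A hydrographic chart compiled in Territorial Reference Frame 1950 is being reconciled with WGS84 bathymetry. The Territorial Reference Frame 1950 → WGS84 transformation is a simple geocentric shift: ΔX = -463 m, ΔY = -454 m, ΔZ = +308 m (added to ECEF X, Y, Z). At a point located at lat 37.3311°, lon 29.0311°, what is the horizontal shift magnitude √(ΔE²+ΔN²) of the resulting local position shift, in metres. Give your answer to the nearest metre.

At φ = 37.3311°, λ = 29.0311°: sin φ = 0.606420, cos φ = 0.795144, sin λ = 0.485284, cos λ = 0.874356.
ΔE = −sin λ·ΔX + cos λ·ΔY = −(0.485284)·(-463) + (0.874356)·(-454) = -172.27 m.
ΔN = −sin φ cos λ·ΔX − sin φ sin λ·ΔY + cos φ·ΔZ = −(0.606420)(0.874356)(-463) − (0.606420)(0.485284)(-454) + (0.795144)(308) = 624.01 m.
Horizontal magnitude = √(ΔE² + ΔN²) = √((-172.27)² + 624.01²) = 647.35 m.

647 m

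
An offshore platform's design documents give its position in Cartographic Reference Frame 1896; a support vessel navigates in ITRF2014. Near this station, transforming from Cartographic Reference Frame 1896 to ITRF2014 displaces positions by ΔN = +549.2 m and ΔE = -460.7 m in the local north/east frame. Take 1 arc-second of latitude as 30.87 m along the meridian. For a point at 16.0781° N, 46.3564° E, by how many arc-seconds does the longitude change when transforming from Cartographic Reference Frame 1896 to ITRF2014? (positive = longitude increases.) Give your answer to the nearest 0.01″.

At latitude 16.0781°, cos φ = 0.960885.
1″ of longitude at this latitude = 30.87 × cos φ = 29.6625 m, so Δλ = -460.7 / 29.6625 = -15.531″.

Δλ = -15.53″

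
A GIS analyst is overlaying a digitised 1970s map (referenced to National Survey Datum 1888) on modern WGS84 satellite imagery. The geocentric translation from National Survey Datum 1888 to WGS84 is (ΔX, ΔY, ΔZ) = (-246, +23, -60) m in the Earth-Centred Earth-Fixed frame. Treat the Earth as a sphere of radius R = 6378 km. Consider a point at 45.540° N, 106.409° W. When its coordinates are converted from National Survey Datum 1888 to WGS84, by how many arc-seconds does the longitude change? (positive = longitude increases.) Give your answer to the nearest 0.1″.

sin φ = 0.713740, cos φ = 0.700411, sin λ = -0.959270, cos λ = -0.282492.
East component: ΔE = −sin λ·ΔX + cos λ·ΔY = −(-0.959270)(-246) + (-0.282492)(23) = -242.48 m.
1° of latitude spans πR/180 = 111317 m; at latitude φ, 1° of longitude spans that × cos φ = 77967.7 m, so Δλ = -242.48 / 77967.7 × 3600 = -11.196″.

Δλ = -11.2″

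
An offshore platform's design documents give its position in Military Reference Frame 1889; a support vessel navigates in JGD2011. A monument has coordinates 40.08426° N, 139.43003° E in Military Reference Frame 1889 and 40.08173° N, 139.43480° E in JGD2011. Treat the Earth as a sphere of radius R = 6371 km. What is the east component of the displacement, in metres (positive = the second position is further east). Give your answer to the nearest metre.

ΔE = 406 m

Δφ = 40.08173° − 40.08426° = -0.00253°; Δλ = 139.43480° − 139.43003° = +0.00477°.
1° along a meridian = πR/180 = 111195 m.
ΔN = Δφ × 111195 = -281.3 m; ΔE = Δλ × 111195 × cos(40.08426°) = +0.00477 × 111195 × 0.765098 = 405.8 m.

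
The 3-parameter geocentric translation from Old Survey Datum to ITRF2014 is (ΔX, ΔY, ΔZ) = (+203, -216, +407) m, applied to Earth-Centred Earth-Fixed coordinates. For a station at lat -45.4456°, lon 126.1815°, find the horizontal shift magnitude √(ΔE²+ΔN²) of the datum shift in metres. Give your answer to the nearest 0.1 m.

At φ = -45.4456°, λ = 126.1815°: sin φ = -0.712585, cos φ = 0.701586, sin λ = 0.807151, cos λ = -0.590345.
ΔE = −sin λ·ΔX + cos λ·ΔY = −(0.807151)·(203) + (-0.590345)·(-216) = -36.34 m.
ΔN = −sin φ cos λ·ΔX − sin φ sin λ·ΔY + cos φ·ΔZ = −(-0.712585)(-0.590345)(203) − (-0.712585)(0.807151)(-216) + (0.701586)(407) = 75.91 m.
Horizontal magnitude = √(ΔE² + ΔN²) = √((-36.34)² + 75.91²) = 84.16 m.

84.2 m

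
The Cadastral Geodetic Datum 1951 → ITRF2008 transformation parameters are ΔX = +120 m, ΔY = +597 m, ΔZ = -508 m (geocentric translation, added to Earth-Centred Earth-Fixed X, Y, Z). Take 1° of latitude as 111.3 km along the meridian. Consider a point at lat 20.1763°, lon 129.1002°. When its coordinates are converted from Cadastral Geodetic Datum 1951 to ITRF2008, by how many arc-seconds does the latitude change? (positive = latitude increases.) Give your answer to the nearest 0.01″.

sin φ = 0.344910, cos φ = 0.938636, sin λ = 0.776044, cos λ = -0.630679.
North component: ΔN = −sin φ cos λ·ΔX − sin φ sin λ·ΔY + cos φ·ΔZ = −(0.344910)(-0.630679)(120) − (0.344910)(0.776044)(597) + (0.938636)(-508) = -610.52 m.
1° of latitude spans 111300 m, so Δφ = -610.52 / 111300 × 3600 = -19.747″.

Δφ = -19.75″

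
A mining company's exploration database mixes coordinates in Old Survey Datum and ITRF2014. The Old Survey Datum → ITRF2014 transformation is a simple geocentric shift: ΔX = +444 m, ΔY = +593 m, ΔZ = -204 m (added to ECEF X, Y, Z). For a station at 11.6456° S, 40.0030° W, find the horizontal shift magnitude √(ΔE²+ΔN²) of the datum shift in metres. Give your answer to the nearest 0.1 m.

At φ = -11.6456°, λ = -40.0030°: sin φ = -0.201857, cos φ = 0.979415, sin λ = -0.642828, cos λ = 0.766011.
ΔE = −sin λ·ΔX + cos λ·ΔY = −(-0.642828)·(444) + (0.766011)·(593) = 739.66 m.
ΔN = −sin φ cos λ·ΔX − sin φ sin λ·ΔY + cos φ·ΔZ = −(-0.201857)(0.766011)(444) − (-0.201857)(-0.642828)(593) + (0.979415)(-204) = -208.09 m.
Horizontal magnitude = √(ΔE² + ΔN²) = √(739.66² + (-208.09)²) = 768.37 m.

768.4 m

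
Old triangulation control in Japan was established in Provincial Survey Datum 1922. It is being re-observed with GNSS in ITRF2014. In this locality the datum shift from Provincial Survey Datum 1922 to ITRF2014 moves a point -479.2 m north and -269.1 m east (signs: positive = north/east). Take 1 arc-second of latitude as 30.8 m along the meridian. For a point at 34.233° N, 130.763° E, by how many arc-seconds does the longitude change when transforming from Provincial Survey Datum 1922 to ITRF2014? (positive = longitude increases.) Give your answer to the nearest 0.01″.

Δλ = -10.57″

At latitude 34.233°, cos φ = 0.826757.
1″ of longitude at this latitude = 30.80 × cos φ = 25.4641 m, so Δλ = -269.1 / 25.4641 = -10.568″.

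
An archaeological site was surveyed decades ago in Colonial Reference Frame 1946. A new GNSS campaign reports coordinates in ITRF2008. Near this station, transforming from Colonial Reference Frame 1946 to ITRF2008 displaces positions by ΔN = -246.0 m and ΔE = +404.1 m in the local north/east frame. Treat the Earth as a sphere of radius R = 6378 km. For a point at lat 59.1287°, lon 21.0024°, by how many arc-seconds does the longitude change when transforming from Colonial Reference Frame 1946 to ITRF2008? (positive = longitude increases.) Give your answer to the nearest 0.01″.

Δλ = 25.47″

At latitude 59.1287°, cos φ = 0.513111.
One radian of longitude at latitude φ spans R cos φ, so Δλ = ΔE / (R cos φ) = 404.1 / (6378000 × 0.513111) = 1.2348e-04 rad = 25.469″.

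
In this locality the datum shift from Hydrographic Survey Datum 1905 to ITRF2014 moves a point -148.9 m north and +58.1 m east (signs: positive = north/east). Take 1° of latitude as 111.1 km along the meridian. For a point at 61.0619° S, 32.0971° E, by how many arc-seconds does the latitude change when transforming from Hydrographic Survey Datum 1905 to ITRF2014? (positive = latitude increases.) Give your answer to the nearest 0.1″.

1° of latitude = 111.1 km, so Δφ = -148.9 / 111100 = -0.0013402° = -4.825″.

Δφ = -4.8″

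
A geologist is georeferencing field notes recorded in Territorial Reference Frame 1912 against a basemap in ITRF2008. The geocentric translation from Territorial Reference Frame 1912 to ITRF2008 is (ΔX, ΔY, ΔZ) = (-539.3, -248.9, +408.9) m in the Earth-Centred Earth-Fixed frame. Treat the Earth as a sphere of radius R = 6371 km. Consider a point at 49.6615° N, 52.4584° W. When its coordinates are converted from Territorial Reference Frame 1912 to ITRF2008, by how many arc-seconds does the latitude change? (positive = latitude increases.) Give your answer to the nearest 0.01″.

Δφ = 11.81″

sin φ = 0.762234, cos φ = 0.647302, sin λ = -0.792911, cos λ = 0.609337.
North component: ΔN = −sin φ cos λ·ΔX − sin φ sin λ·ΔY + cos φ·ΔZ = −(0.762234)(0.609337)(-539.3) − (0.762234)(-0.792911)(-248.9) + (0.647302)(408.9) = 364.73 m.
1° of latitude spans πR/180 = 111195 m, so Δφ = 364.73 / 111195 × 3600 = 11.808″.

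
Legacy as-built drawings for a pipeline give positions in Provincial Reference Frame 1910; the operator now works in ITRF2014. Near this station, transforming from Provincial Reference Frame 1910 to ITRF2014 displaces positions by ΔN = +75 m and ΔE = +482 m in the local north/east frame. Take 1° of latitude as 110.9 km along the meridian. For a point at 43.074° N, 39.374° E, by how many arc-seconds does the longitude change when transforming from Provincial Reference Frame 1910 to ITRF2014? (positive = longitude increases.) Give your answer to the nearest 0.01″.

At latitude 43.074°, cos φ = 0.730472.
1° of longitude at this latitude = 110.9 × cos φ = 81.01 km, so Δλ = 482.0 / 81009.4 = 0.0059499° = 21.420″.

Δλ = 21.42″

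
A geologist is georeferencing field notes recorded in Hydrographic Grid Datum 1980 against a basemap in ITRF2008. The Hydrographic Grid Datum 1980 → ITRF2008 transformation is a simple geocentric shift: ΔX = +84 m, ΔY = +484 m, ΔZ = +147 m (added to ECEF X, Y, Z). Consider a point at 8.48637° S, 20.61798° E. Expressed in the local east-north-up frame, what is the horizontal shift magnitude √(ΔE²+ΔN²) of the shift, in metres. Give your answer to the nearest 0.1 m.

The local east axis at (φ, λ) is (−sin λ, cos λ, 0), so ΔE = −sin(20.61798°)·84 + cos(20.61798°)·484 = 423.42 m.
The local north axis is (−sin φ cos λ, −sin φ sin λ, cos φ), giving ΔN = 11.602 + 25.152 + 145.390 = 182.14 m.
Horizontal magnitude = √(ΔE² + ΔN²) = √(423.42² + 182.14²) = 460.93 m.

460.9 m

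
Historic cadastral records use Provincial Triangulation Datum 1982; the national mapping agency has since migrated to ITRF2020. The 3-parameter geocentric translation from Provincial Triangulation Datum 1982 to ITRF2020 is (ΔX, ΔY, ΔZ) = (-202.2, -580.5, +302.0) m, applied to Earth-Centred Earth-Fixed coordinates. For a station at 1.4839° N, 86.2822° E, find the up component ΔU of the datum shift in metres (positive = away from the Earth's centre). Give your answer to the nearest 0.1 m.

The local up (radial) axis is (cos φ cos λ, cos φ sin λ, sin φ), giving ΔU = -13.107 − 579.084 + 7.821 = -584.37 m.

ΔU = -584.4 m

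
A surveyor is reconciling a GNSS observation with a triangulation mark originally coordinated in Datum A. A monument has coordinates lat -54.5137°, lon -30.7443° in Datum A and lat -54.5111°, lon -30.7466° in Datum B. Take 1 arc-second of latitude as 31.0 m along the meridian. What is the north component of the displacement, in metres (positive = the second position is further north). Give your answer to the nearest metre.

Δφ = -54.5111° − -54.5137° = +0.0026°; Δλ = -30.7466° − -30.7443° = -0.0023°.
1° of latitude = 3600 × 31.00 = 111600 m.
ΔN = Δφ × 111600 = 290.2 m; ΔE = Δλ × 111600 × cos(-54.5137°) = -0.0023 × 111600 × 0.580508 = -149.0 m.

ΔN = 290 m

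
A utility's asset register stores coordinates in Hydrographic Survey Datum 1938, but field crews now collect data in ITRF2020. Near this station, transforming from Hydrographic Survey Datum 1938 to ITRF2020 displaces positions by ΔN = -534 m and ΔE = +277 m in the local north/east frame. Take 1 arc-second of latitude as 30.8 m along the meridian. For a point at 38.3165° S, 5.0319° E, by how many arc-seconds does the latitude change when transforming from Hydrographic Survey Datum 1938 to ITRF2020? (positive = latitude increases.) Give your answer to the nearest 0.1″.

1″ of latitude = 30.80 m, so Δφ = -534.0 / 30.80 = -17.338″.

Δφ = -17.3″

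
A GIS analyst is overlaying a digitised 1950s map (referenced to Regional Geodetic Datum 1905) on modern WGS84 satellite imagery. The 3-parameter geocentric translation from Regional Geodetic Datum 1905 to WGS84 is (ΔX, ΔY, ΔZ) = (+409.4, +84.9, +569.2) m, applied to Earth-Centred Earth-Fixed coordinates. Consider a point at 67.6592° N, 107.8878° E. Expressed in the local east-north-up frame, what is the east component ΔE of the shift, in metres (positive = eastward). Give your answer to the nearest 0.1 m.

At φ = 67.6592°, λ = 107.8878°: sin φ = 0.924939, cos φ = 0.380115, sin λ = 0.951660, cos λ = -0.307154.
ΔE = −sin λ·ΔX + cos λ·ΔY = −(0.951660)·(409.4) + (-0.307154)·(84.9) = -415.69 m.

ΔE = -415.7 m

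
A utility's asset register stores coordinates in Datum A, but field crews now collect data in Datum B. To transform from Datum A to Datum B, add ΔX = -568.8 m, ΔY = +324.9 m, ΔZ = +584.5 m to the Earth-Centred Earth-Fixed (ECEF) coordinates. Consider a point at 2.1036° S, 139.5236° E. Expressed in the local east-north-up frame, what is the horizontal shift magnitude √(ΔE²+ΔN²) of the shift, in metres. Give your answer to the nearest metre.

620 m

At φ = -2.1036°, λ = 139.5236°: sin φ = -0.036706, cos φ = 0.999326, sin λ = 0.649135, cos λ = -0.760673.
ΔE = −sin λ·ΔX + cos λ·ΔY = −(0.649135)·(-568.8) + (-0.760673)·(324.9) = 122.09 m.
ΔN = −sin φ cos λ·ΔX − sin φ sin λ·ΔY + cos φ·ΔZ = −(-0.036706)(-0.760673)(-568.8) − (-0.036706)(0.649135)(324.9) + (0.999326)(584.5) = 607.73 m.
Horizontal magnitude = √(ΔE² + ΔN²) = √(122.09² + 607.73²) = 619.87 m.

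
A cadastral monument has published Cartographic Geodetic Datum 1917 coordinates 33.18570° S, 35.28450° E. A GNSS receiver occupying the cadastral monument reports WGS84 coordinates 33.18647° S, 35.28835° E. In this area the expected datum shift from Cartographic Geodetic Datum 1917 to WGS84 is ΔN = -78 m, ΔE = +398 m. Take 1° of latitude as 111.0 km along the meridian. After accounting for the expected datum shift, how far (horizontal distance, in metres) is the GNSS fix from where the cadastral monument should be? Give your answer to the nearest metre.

Observed coordinate differences: Δφ = -0.00077°, Δλ = +0.00385°.
Converting to metres (1° lat = 111000 m, cos φ = 0.836901): observed ΔN = -85.5 m, observed ΔE = 357.6 m.
Subtracting the expected shift leaves a residual of -85.5 − (-78) = -7.5 m north and 357.6 − (398) = -40.4 m east.
Residual distance = √((-7.5)² + (-40.4)²) = 41.0 m.

41 m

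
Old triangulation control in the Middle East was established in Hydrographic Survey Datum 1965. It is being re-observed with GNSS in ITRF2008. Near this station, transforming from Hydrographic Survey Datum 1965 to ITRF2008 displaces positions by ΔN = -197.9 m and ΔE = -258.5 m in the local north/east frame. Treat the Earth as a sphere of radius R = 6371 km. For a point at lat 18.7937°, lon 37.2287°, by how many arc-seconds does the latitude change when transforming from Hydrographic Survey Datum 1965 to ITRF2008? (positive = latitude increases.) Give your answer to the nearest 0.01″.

On a sphere of radius R, 1 rad of latitude = R, so Δφ = ΔN / R = -197.9 / 6371000 = -3.1063e-05 rad = -6.407″.

Δφ = -6.41″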